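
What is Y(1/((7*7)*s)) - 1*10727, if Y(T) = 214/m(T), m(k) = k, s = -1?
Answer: -21213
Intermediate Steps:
Y(T) = 214/T
Y(1/((7*7)*s)) - 1*10727 = 214/(1/((7*7)*(-1))) - 1*10727 = 214/(1/(49*(-1))) - 10727 = 214/(1/(-49)) - 10727 = 214/(-1/49) - 10727 = 214*(-49) - 10727 = -10486 - 10727 = -21213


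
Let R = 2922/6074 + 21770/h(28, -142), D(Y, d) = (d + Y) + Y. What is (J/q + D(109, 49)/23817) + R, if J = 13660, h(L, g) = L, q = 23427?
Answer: 879544718769503/1129684752522 ≈ 778.58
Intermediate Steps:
D(Y, d) = d + 2*Y (D(Y, d) = (Y + d) + Y = d + 2*Y)
R = 4725457/6074 (R = 2922/6074 + 21770/28 = 2922*(1/6074) + 21770*(1/28) = 1461/3037 + 1555/2 = 4725457/6074 ≈ 777.98)
(J/q + D(109, 49)/23817) + R = (13660/23427 + (49 + 2*109)/23817) + 4725457/6074 = (13660*(1/23427) + (49 + 218)*(1/23817)) + 4725457/6074 = (13660/23427 + 267*(1/23817)) + 4725457/6074 = (13660/23427 + 89/7939) + 4725457/6074 = 110531743/185986953 + 4725457/6074 = 879544718769503/1129684752522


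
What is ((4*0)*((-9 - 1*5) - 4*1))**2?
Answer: 0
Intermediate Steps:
((4*0)*((-9 - 1*5) - 4*1))**2 = (0*((-9 - 5) - 4))**2 = (0*(-14 - 4))**2 = (0*(-18))**2 = 0**2 = 0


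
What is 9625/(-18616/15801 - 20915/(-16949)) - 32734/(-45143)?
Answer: 116364802028634829/675128507333 ≈ 1.7236e+5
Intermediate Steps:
9625/(-18616/15801 - 20915/(-16949)) - 32734/(-45143) = 9625/(-18616*1/15801 - 20915*(-1/16949)) - 32734*(-1/45143) = 9625/(-18616/15801 + 20915/16949) + 32734/45143 = 9625/(14955331/267811149) + 32734/45143 = 9625*(267811149/14955331) + 32734/45143 = 2577682309125/14955331 + 32734/45143 = 116364802028634829/675128507333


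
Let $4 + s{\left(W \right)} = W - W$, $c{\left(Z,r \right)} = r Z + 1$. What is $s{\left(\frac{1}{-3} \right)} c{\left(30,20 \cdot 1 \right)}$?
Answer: $-2404$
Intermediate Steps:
$c{\left(Z,r \right)} = 1 + Z r$ ($c{\left(Z,r \right)} = Z r + 1 = 1 + Z r$)
$s{\left(W \right)} = -4$ ($s{\left(W \right)} = -4 + \left(W - W\right) = -4 + 0 = -4$)
$s{\left(\frac{1}{-3} \right)} c{\left(30,20 \cdot 1 \right)} = - 4 \left(1 + 30 \cdot 20 \cdot 1\right) = - 4 \left(1 + 30 \cdot 20\right) = - 4 \left(1 + 600\right) = \left(-4\right) 601 = -2404$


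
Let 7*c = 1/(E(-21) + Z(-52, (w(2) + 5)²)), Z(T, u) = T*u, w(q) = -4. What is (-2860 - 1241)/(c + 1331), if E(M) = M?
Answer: -2095611/680140 ≈ -3.0811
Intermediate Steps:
c = -1/511 (c = 1/(7*(-21 - 52*(-4 + 5)²)) = 1/(7*(-21 - 52*1²)) = 1/(7*(-21 - 52*1)) = 1/(7*(-21 - 52)) = (⅐)/(-73) = (⅐)*(-1/73) = -1/511 ≈ -0.0019569)
(-2860 - 1241)/(c + 1331) = (-2860 - 1241)/(-1/511 + 1331) = -4101/680140/511 = -4101*511/680140 = -2095611/680140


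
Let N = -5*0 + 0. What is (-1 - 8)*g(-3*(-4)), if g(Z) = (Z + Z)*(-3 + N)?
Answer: 648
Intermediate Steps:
N = 0 (N = 0 + 0 = 0)
g(Z) = -6*Z (g(Z) = (Z + Z)*(-3 + 0) = (2*Z)*(-3) = -6*Z)
(-1 - 8)*g(-3*(-4)) = (-1 - 8)*(-(-18)*(-4)) = -(-54)*12 = -9*(-72) = 648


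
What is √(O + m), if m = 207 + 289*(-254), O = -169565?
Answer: 2*I*√60691 ≈ 492.71*I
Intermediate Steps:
m = -73199 (m = 207 - 73406 = -73199)
√(O + m) = √(-169565 - 73199) = √(-242764) = 2*I*√60691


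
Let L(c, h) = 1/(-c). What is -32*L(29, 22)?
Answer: 32/29 ≈ 1.1034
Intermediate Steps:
L(c, h) = -1/c
-32*L(29, 22) = -(-32)/29 = -32*(-1/29) = 32/29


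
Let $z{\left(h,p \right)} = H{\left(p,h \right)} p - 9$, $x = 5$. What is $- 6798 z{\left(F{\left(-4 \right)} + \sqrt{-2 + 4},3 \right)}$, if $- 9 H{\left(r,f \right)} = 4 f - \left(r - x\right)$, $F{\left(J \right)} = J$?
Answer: $29458 + 9064 \sqrt{2} \approx 42276.0$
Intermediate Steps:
$H{\left(r,f \right)} = - \frac{5}{9} - \frac{4 f}{9} + \frac{r}{9}$ ($H{\left(r,f \right)} = - \frac{4 f - \left(-5 + r\right)}{9} = - \frac{5 - r + 4 f}{9} = - \frac{5}{9} - \frac{4 f}{9} + \frac{r}{9}$)
$z{\left(h,p \right)} = -9 + p \left(- \frac{5}{9} - \frac{4 h}{9} + \frac{p}{9}\right)$ ($z{\left(h,p \right)} = \left(- \frac{5}{9} - \frac{4 h}{9} + \frac{p}{9}\right) p - 9 = p \left(- \frac{5}{9} - \frac{4 h}{9} + \frac{p}{9}\right) - 9 = -9 + p \left(- \frac{5}{9} - \frac{4 h}{9} + \frac{p}{9}\right)$)
$- 6798 z{\left(F{\left(-4 \right)} + \sqrt{-2 + 4},3 \right)} = - 6798 \left(-9 - \frac{5 - 3 + 4 \left(-4 + \sqrt{-2 + 4}\right)}{3}\right) = - 6798 \left(-9 - \frac{5 - 3 + 4 \left(-4 + \sqrt{2}\right)}{3}\right) = - 6798 \left(-9 - \frac{5 - 3 - \left(16 - 4 \sqrt{2}\right)}{3}\right) = - 6798 \left(-9 - \frac{-14 + 4 \sqrt{2}}{3}\right) = - 6798 \left(-9 + \left(\frac{14}{3} - \frac{4 \sqrt{2}}{3}\right)\right) = - 6798 \left(- \frac{13}{3} - \frac{4 \sqrt{2}}{3}\right) = 29458 + 9064 \sqrt{2}$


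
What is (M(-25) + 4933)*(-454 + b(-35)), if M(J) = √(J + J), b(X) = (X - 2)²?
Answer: 4513695 + 4575*I*√2 ≈ 4.5137e+6 + 6470.0*I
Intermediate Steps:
b(X) = (-2 + X)²
M(J) = √2*√J (M(J) = √(2*J) = √2*√J)
(M(-25) + 4933)*(-454 + b(-35)) = (√2*√(-25) + 4933)*(-454 + (-2 - 35)²) = (√2*(5*I) + 4933)*(-454 + (-37)²) = (5*I*√2 + 4933)*(-454 + 1369) = (4933 + 5*I*√2)*915 = 4513695 + 4575*I*√2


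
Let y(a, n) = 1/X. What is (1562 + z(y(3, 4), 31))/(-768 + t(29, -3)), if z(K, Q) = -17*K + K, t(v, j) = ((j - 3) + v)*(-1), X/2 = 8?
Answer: -223/113 ≈ -1.9735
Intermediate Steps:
X = 16 (X = 2*8 = 16)
t(v, j) = 3 - j - v (t(v, j) = ((-3 + j) + v)*(-1) = (-3 + j + v)*(-1) = 3 - j - v)
y(a, n) = 1/16
z(K, Q) = -16*K
(1562 + z(y(3, 4), 31))/(-768 + t(29, -3)) = (1562 - 16*1/16)/(-768 + (3 - 1*(-3) - 1*29)) = (1562 - 1)/(-768 + (3 + 3 - 29)) = 1561/(-768 - 23) = 1561/(-791) = 1561*(-1/791) = -223/113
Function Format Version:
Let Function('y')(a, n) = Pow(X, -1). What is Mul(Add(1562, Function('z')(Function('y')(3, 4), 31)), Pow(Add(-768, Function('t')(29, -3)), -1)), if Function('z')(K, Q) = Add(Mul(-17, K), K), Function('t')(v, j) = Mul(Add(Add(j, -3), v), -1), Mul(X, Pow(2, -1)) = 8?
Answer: Rational(-223, 113) ≈ -1.9735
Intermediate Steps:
X = 16 (X = Mul(2, 8) = 16)
Function('t')(v, j) = Add(3, Mul(-1, j), Mul(-1, v)) (Function('t')(v, j) = Mul(Add(Add(-3, j), v), -1) = Mul(Add(-3, j, v), -1) = Add(3, Mul(-1, j), Mul(-1, v)))
Function('y')(a, n) = Rational(1, 16) (Function('y')(a, n) = Pow(16, -1) = Rational(1, 16))
Function('z')(K, Q) = Mul(-16, K)
Mul(Add(1562, Function('z')(Function('y')(3, 4), 31)), Pow(Add(-768, Function('t')(29, -3)), -1)) = Mul(Add(1562, Mul(-16, Rational(1, 16))), Pow(Add(-768, Add(3, Mul(-1, -3), Mul(-1, 29))), -1)) = Mul(Add(1562, -1), Pow(Add(-768, Add(3, 3, -29)), -1)) = Mul(1561, Pow(Add(-768, -23), -1)) = Mul(1561, Pow(-791, -1)) = Mul(1561, Rational(-1, 791)) = Rational(-223, 113)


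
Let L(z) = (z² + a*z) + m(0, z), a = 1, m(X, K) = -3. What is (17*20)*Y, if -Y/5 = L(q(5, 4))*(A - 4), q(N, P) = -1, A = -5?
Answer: -45900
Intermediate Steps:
L(z) = -3 + z + z² (L(z) = (z² + 1*z) - 3 = (z² + z) - 3 = (z + z²) - 3 = -3 + z + z²)
Y = -135 (Y = -5*(-3 - 1 + (-1)²)*(-5 - 4) = -5*(-3 - 1 + 1)*(-9) = -(-15)*(-9) = -5*27 = -135)
(17*20)*Y = (17*20)*(-135) = 340*(-135) = -45900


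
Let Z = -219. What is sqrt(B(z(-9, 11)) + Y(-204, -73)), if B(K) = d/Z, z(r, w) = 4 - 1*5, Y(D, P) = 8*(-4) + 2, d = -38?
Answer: 2*I*sqrt(357627)/219 ≈ 5.4614*I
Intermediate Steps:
Y(D, P) = -30 (Y(D, P) = -32 + 2 = -30)
z(r, w) = -1 (z(r, w) = 4 - 5 = -1)
B(K) = 38/219 (B(K) = -38/(-219) = -38*(-1/219) = 38/219)
sqrt(B(z(-9, 11)) + Y(-204, -73)) = sqrt(38/219 - 30) = sqrt(-6532/219) = 2*I*sqrt(357627)/219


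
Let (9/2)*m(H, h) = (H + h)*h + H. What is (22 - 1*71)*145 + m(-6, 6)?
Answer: -21319/3 ≈ -7106.3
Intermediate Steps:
m(H, h) = 2*H/9 + 2*h*(H + h)/9 (m(H, h) = 2*((H + h)*h + H)/9 = 2*(h*(H + h) + H)/9 = 2*(H + h*(H + h))/9 = 2*H/9 + 2*h*(H + h)/9)
(22 - 1*71)*145 + m(-6, 6) = (22 - 1*71)*145 + ((2/9)*(-6) + (2/9)*6² + (2/9)*(-6)*6) = (22 - 71)*145 + (-4/3 + (2/9)*36 - 8) = -49*145 + (-4/3 + 8 - 8) = -7105 - 4/3 = -21319/3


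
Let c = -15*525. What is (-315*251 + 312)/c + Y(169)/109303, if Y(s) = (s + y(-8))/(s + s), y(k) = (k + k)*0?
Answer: 5738628731/573840750 ≈ 10.000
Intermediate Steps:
y(k) = 0 (y(k) = (2*k)*0 = 0)
c = -7875
Y(s) = 1/2 (Y(s) = (s + 0)/(s + s) = s/((2*s)) = s*(1/(2*s)) = 1/2)
(-315*251 + 312)/c + Y(169)/109303 = (-315*251 + 312)/(-7875) + (1/2)/109303 = (-79065 + 312)*(-1/7875) + (1/2)*(1/109303) = -78753*(-1/7875) + 1/218606 = 26251/2625 + 1/218606 = 5738628731/573840750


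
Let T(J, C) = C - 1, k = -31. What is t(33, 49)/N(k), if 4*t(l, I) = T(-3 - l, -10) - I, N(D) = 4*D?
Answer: 15/124 ≈ 0.12097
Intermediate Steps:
T(J, C) = -1 + C
t(l, I) = -11/4 - I/4 (t(l, I) = ((-1 - 10) - I)/4 = (-11 - I)/4 = -11/4 - I/4)
t(33, 49)/N(k) = (-11/4 - ¼*49)/((4*(-31))) = (-11/4 - 49/4)/(-124) = -15*(-1/124) = 15/124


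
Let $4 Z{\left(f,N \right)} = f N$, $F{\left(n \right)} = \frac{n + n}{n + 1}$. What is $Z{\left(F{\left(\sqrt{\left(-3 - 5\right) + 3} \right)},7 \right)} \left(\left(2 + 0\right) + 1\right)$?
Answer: $\frac{21 \sqrt{5}}{2 \left(\sqrt{5} - i\right)} \approx 8.75 + 3.9131 i$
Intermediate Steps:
$F{\left(n \right)} = \frac{2 n}{1 + n}$
$Z{\left(f,N \right)} = \frac{N f}{4}$ ($Z{\left(f,N \right)} = \frac{f N}{4} = \frac{N f}{4}$)
$Z{\left(F{\left(\sqrt{\left(-3 - 5\right) + 3} \right)},7 \right)} \left(\left(2 + 0\right) + 1\right) = \frac{1}{4} \cdot 7 \frac{2 \sqrt{\left(-3 - 5\right) + 3}}{1 + \sqrt{\left(-3 - 5\right) + 3}} \left(\left(2 + 0\right) + 1\right) = \frac{1}{4} \cdot 7 \frac{2 \sqrt{-8 + 3}}{1 + \sqrt{-8 + 3}} \left(2 + 1\right) = \frac{1}{4} \cdot 7 \frac{2 \sqrt{-5}}{1 + \sqrt{-5}} \cdot 3 = \frac{1}{4} \cdot 7 \frac{2 i \sqrt{5}}{1 + i \sqrt{5}} \cdot 3 = \frac{7 i \sqrt{5}}{2 \left(1 + i \sqrt{5}\right)} 3 = \frac{21 i \sqrt{5}}{2 \left(1 + i \sqrt{5}\right)}$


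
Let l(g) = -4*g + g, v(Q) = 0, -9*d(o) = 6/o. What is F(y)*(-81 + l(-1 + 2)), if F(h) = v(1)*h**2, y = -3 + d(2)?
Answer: 0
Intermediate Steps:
d(o) = -2/(3*o)
l(g) = -3*g
y = -10/3 (y = -3 - 2/3/2 = -3 - 2/3*1/2 = -3 - 1/3 = -10/3 ≈ -3.3333)
F(h) = 0 (F(h) = 0*h**2 = 0)
F(y)*(-81 + l(-1 + 2)) = 0*(-81 - 3*(-1 + 2)) = 0*(-81 - 3*1) = 0*(-81 - 3) = 0*(-84) = 0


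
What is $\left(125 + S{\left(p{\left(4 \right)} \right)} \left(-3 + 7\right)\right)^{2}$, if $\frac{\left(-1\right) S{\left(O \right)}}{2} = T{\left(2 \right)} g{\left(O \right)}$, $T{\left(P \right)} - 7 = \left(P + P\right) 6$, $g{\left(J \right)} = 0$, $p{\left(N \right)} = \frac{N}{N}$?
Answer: $15625$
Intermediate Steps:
$p{\left(N \right)} = 1$
$T{\left(P \right)} = 7 + 12 P$ ($T{\left(P \right)} = 7 + \left(P + P\right) 6 = 7 + 2 P 6 = 7 + 12 P$)
$S{\left(O \right)} = 0$ ($S{\left(O \right)} = - 2 \left(7 + 12 \cdot 2\right) 0 = - 2 \left(7 + 24\right) 0 = - 2 \cdot 31 \cdot 0 = \left(-2\right) 0 = 0$)
$\left(125 + S{\left(p{\left(4 \right)} \right)} \left(-3 + 7\right)\right)^{2} = \left(125 + 0 \left(-3 + 7\right)\right)^{2} = \left(125 + 0 \cdot 4\right)^{2} = \left(125 + 0\right)^{2} = 125^{2} = 15625$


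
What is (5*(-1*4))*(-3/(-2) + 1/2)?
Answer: -40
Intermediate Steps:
(5*(-1*4))*(-3/(-2) + 1/2) = (5*(-4))*(-3*(-½) + 1*(½)) = -20*(3/2 + ½) = -20*2 = -40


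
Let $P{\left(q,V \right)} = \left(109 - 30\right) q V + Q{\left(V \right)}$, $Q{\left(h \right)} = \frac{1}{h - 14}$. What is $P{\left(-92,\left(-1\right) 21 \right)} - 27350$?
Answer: $\frac{4384729}{35} \approx 1.2528 \cdot 10^{5}$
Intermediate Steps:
$Q{\left(h \right)} = \frac{1}{-14 + h}$
$P{\left(q,V \right)} = \frac{1}{-14 + V} + 79 V q$ ($P{\left(q,V \right)} = \left(109 - 30\right) q V + \frac{1}{-14 + V} = 79 q V + \frac{1}{-14 + V} = 79 V q + \frac{1}{-14 + V} = \frac{1}{-14 + V} + 79 V q$)
$P{\left(-92,\left(-1\right) 21 \right)} - 27350 = \frac{1 + 79 \left(\left(-1\right) 21\right) \left(-92\right) \left(-14 - 21\right)}{-14 - 21} - 27350 = \frac{1 + 79 \left(-21\right) \left(-92\right) \left(-14 - 21\right)}{-14 - 21} - 27350 = \frac{1 + 79 \left(-21\right) \left(-92\right) \left(-35\right)}{-35} - 27350 = - \frac{1 - 5341980}{35} - 27350 = \left(- \frac{1}{35}\right) \left(-5341979\right) - 27350 = \frac{5341979}{35} - 27350 = \frac{4384729}{35}$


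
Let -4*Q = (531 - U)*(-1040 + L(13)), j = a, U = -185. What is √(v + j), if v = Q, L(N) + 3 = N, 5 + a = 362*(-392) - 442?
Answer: √42019 ≈ 204.99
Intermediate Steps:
a = -142351 (a = -5 + (362*(-392) - 442) = -5 + (-141904 - 442) = -5 - 142346 = -142351)
j = -142351
L(N) = -3 + N
Q = 184370 (Q = -(531 - 1*(-185))*(-1040 + (-3 + 13))/4 = -(531 + 185)*(-1040 + 10)/4 = -179*(-1030) = -¼*(-737480) = 184370)
v = 184370
√(v + j) = √(184370 - 142351) = √42019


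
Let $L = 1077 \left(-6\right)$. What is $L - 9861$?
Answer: $-16323$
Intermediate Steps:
$L = -6462$
$L - 9861 = -6462 - 9861 = -16323$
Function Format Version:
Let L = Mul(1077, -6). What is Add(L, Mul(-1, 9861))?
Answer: -16323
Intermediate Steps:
L = -6462
Add(L, Mul(-1, 9861)) = Add(-6462, Mul(-1, 9861)) = Add(-6462, -9861) = -16323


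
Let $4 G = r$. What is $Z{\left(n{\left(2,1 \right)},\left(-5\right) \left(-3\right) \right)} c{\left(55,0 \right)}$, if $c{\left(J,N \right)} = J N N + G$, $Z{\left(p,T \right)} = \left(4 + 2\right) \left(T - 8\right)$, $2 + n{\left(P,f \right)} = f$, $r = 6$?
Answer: $63$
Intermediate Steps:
$n{\left(P,f \right)} = -2 + f$
$Z{\left(p,T \right)} = -48 + 6 T$ ($Z{\left(p,T \right)} = 6 \left(-8 + T\right) = -48 + 6 T$)
$G = \frac{3}{2}$ ($G = \frac{1}{4} \cdot 6 = \frac{3}{2} \approx 1.5$)
$c{\left(J,N \right)} = \frac{3}{2} + J N^{2}$ ($c{\left(J,N \right)} = J N N + \frac{3}{2} = J N^{2} + \frac{3}{2} = \frac{3}{2} + J N^{2}$)
$Z{\left(n{\left(2,1 \right)},\left(-5\right) \left(-3\right) \right)} c{\left(55,0 \right)} = \left(-48 + 6 \left(\left(-5\right) \left(-3\right)\right)\right) \left(\frac{3}{2} + 55 \cdot 0^{2}\right) = \left(-48 + 6 \cdot 15\right) \left(\frac{3}{2} + 55 \cdot 0\right) = \left(-48 + 90\right) \left(\frac{3}{2} + 0\right) = 42 \cdot \frac{3}{2} = 63$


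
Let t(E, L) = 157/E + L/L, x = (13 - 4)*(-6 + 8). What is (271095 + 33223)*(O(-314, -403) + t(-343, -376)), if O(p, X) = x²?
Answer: 4839438732/49 ≈ 9.8764e+7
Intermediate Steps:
x = 18 (x = 9*2 = 18)
O(p, X) = 324 (O(p, X) = 18² = 324)
t(E, L) = 1 + 157/E (t(E, L) = 157/E + 1 = 1 + 157/E)
(271095 + 33223)*(O(-314, -403) + t(-343, -376)) = (271095 + 33223)*(324 + (157 - 343)/(-343)) = 304318*(324 - 1/343*(-186)) = 304318*(324 + 186/343) = 304318*(111318/343) = 4839438732/49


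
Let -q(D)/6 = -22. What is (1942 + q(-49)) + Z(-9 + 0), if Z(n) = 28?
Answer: 2102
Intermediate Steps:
q(D) = 132 (q(D) = -6*(-22) = 132)
(1942 + q(-49)) + Z(-9 + 0) = (1942 + 132) + 28 = 2074 + 28 = 2102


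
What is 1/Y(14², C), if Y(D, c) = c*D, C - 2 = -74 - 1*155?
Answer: -1/44492 ≈ -2.2476e-5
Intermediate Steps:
C = -227 (C = 2 + (-74 - 1*155) = 2 + (-74 - 155) = 2 - 229 = -227)
Y(D, c) = D*c
1/Y(14², C) = 1/(14²*(-227)) = 1/(196*(-227)) = 1/(-44492) = -1/44492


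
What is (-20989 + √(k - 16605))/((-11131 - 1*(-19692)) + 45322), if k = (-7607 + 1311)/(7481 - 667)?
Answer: -20989/53883 + I*√192755736881/183579381 ≈ -0.38953 + 0.0023916*I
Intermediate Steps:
k = -3148/3407 (k = -6296/6814 = -6296*1/6814 = -3148/3407 ≈ -0.92398)
(-20989 + √(k - 16605))/((-11131 - 1*(-19692)) + 45322) = (-20989 + √(-3148/3407 - 16605))/((-11131 - 1*(-19692)) + 45322) = (-20989 + √(-56576383/3407))/((-11131 + 19692) + 45322) = (-20989 + I*√192755736881/3407)/(8561 + 45322) = (-20989 + I*√192755736881/3407)/53883 = (-20989 + I*√192755736881/3407)*(1/53883) = -20989/53883 + I*√192755736881/183579381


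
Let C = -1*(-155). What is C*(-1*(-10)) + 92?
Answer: 1642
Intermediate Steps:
C = 155
C*(-1*(-10)) + 92 = 155*(-1*(-10)) + 92 = 155*10 + 92 = 1550 + 92 = 1642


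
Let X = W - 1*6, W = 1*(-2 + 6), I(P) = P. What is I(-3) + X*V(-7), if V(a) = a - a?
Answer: -3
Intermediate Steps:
W = 4 (W = 1*4 = 4)
V(a) = 0
X = -2 (X = 4 - 1*6 = 4 - 6 = -2)
I(-3) + X*V(-7) = -3 - 2*0 = -3 + 0 = -3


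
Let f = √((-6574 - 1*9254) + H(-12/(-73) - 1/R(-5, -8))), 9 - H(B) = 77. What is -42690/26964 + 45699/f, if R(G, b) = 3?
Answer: -7115/4494 - 45699*I*√3974/7948 ≈ -1.5832 - 362.46*I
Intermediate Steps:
H(B) = -68 (H(B) = 9 - 1*77 = 9 - 77 = -68)
f = 2*I*√3974 (f = √((-6574 - 1*9254) - 68) = √((-6574 - 9254) - 68) = √(-15828 - 68) = √(-15896) = 2*I*√3974 ≈ 126.08*I)
-42690/26964 + 45699/f = -42690/26964 + 45699/((2*I*√3974)) = -42690*1/26964 + 45699*(-I*√3974/7948) = -7115/4494 - 45699*I*√3974/7948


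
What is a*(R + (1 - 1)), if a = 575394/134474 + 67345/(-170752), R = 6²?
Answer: 401370861411/2870213056 ≈ 139.84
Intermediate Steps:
R = 36
a = 44596762379/11480852224 (a = 575394*(1/134474) + 67345*(-1/170752) = 287697/67237 - 67345/170752 = 44596762379/11480852224 ≈ 3.8844)
a*(R + (1 - 1)) = 44596762379*(36 + (1 - 1))/11480852224 = 44596762379*(36 + 0)/11480852224 = (44596762379/11480852224)*36 = 401370861411/2870213056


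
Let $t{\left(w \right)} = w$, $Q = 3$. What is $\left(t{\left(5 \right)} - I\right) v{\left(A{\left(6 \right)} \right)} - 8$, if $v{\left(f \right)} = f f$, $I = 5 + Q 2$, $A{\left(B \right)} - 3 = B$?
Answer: $-494$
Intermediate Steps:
$A{\left(B \right)} = 3 + B$
$I = 11$ ($I = 5 + 3 \cdot 2 = 5 + 6 = 11$)
$v{\left(f \right)} = f^{2}$
$\left(t{\left(5 \right)} - I\right) v{\left(A{\left(6 \right)} \right)} - 8 = \left(5 - 11\right) \left(3 + 6\right)^{2} - 8 = \left(5 - 11\right) 9^{2} - 8 = \left(-6\right) 81 - 8 = -486 - 8 = -494$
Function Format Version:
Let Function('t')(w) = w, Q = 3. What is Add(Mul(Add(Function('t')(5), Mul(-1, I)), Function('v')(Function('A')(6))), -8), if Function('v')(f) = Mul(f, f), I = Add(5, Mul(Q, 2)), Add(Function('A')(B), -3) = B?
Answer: -494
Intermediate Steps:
Function('A')(B) = Add(3, B)
I = 11 (I = Add(5, Mul(3, 2)) = Add(5, 6) = 11)
Function('v')(f) = Pow(f, 2)
Add(Mul(Add(Function('t')(5), Mul(-1, I)), Function('v')(Function('A')(6))), -8) = Add(Mul(Add(5, Mul(-1, 11)), Pow(Add(3, 6), 2)), -8) = Add(Mul(Add(5, -11), Pow(9, 2)), -8) = Add(Mul(-6, 81), -8) = Add(-486, -8) = -494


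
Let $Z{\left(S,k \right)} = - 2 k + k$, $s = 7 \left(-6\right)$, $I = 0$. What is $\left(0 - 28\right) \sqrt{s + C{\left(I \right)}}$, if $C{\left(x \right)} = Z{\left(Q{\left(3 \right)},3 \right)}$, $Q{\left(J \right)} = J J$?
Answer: $- 84 i \sqrt{5} \approx - 187.83 i$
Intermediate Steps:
$s = -42$
$Q{\left(J \right)} = J^{2}$
$Z{\left(S,k \right)} = - k$
$C{\left(x \right)} = -3$ ($C{\left(x \right)} = \left(-1\right) 3 = -3$)
$\left(0 - 28\right) \sqrt{s + C{\left(I \right)}} = \left(0 - 28\right) \sqrt{-42 - 3} = \left(0 - 28\right) \sqrt{-45} = - 28 \cdot 3 i \sqrt{5} = - 84 i \sqrt{5}$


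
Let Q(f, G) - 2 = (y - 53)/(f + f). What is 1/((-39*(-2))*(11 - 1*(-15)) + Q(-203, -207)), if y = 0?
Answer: 406/824233 ≈ 0.00049258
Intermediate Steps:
Q(f, G) = 2 - 53/(2*f) (Q(f, G) = 2 + (0 - 53)/(f + f) = 2 - 53*1/(2*f) = 2 - 53/(2*f))
1/((-39*(-2))*(11 - 1*(-15)) + Q(-203, -207)) = 1/((-39*(-2))*(11 - 1*(-15)) + (2 - 53/2/(-203))) = 1/(78*(11 + 15) + (2 - 53/2*(-1/203))) = 1/(78*26 + (2 + 53/406)) = 1/(2028 + 865/406) = 1/(824233/406) = 406/824233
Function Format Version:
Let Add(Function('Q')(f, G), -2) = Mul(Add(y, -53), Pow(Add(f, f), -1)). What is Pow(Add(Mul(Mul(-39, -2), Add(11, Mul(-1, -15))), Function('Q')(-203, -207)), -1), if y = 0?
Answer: Rational(406, 824233) ≈ 0.00049258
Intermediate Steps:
Function('Q')(f, G) = Add(2, Mul(Rational(-53, 2), Pow(f, -1))) (Function('Q')(f, G) = Add(2, Mul(Add(0, -53), Pow(Add(f, f), -1))) = Add(2, Mul(-53, Pow(Mul(2, f), -1))) = Add(2, Mul(-53, Mul(Rational(1, 2), Pow(f, -1)))) = Add(2, Mul(Rational(-53, 2), Pow(f, -1))))
Pow(Add(Mul(Mul(-39, -2), Add(11, Mul(-1, -15))), Function('Q')(-203, -207)), -1) = Pow(Add(Mul(Mul(-39, -2), Add(11, Mul(-1, -15))), Add(2, Mul(Rational(-53, 2), Pow(-203, -1)))), -1) = Pow(Add(Mul(78, Add(11, 15)), Add(2, Mul(Rational(-53, 2), Rational(-1, 203)))), -1) = Pow(Add(Mul(78, 26), Add(2, Rational(53, 406))), -1) = Pow(Add(2028, Rational(865, 406)), -1) = Pow(Rational(824233, 406), -1) = Rational(406, 824233)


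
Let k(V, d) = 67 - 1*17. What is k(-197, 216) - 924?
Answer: -874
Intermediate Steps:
k(V, d) = 50 (k(V, d) = 67 - 17 = 50)
k(-197, 216) - 924 = 50 - 924 = -874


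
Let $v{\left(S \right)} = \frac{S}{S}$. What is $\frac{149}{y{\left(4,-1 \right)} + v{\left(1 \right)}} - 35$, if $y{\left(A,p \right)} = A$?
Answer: $- \frac{26}{5} \approx -5.2$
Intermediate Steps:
$v{\left(S \right)} = 1$
$\frac{149}{y{\left(4,-1 \right)} + v{\left(1 \right)}} - 35 = \frac{149}{4 + 1} - 35 = \frac{149}{5} - 35 = - \frac{26}{5}$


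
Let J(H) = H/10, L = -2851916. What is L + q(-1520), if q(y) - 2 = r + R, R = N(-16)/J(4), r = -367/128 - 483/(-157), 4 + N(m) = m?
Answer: -57313064339/20096 ≈ -2.8520e+6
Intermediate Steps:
N(m) = -4 + m
J(H) = H/10 (J(H) = H*(1/10) = H/10)
r = 4205/20096 (r = -367*1/128 - 483*(-1/157) = -367/128 + 483/157 = 4205/20096 ≈ 0.20925)
R = -50 (R = (-4 - 16)/(((1/10)*4)) = -20/2/5 = -20*5/2 = -50)
q(y) = -960403/20096 (q(y) = 2 + (4205/20096 - 50) = 2 - 1000595/20096 = -960403/20096)
L + q(-1520) = -2851916 - 960403/20096 = -57313064339/20096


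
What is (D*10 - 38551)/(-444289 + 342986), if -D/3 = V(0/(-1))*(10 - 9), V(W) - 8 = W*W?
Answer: 38791/101303 ≈ 0.38292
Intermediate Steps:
V(W) = 8 + W² (V(W) = 8 + W*W = 8 + W²)
D = -24 (D = -3*(8 + (0/(-1))²)*(10 - 9) = -3*(8 + (0*(-1))²) = -3*(8 + 0²) = -3*(8 + 0) = -24 ≈ -24.000)
(D*10 - 38551)/(-444289 + 342986) = (-24*10 - 38551)/(-444289 + 342986) = (-240 - 38551)/(-101303) = -38791*(-1/101303) = 38791/101303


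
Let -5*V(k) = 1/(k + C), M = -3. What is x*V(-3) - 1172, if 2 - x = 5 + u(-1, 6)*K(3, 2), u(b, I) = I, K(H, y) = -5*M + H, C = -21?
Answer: -46917/40 ≈ -1172.9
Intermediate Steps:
K(H, y) = 15 + H (K(H, y) = -5*(-3) + H = 15 + H)
V(k) = -1/(5*(-21 + k)) (V(k) = -1/(5*(k - 21)) = -1/(5*(-21 + k)))
x = -111 (x = 2 - (5 + 6*(15 + 3)) = 2 - (5 + 6*18) = 2 - (5 + 108) = 2 - 1*113 = 2 - 113 = -111)
x*V(-3) - 1172 = -(-111)/(-105 + 5*(-3)) - 1172 = -(-111)/(-105 - 15) - 1172 = -(-111)/(-120) - 1172 = -(-111)*(-1)/120 - 1172 = -111*1/120 - 1172 = -37/40 - 1172 = -46917/40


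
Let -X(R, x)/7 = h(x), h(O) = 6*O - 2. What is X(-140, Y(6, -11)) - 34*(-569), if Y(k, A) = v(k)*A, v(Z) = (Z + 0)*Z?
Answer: 35992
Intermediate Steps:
v(Z) = Z² (v(Z) = Z*Z = Z²)
Y(k, A) = A*k² (Y(k, A) = k²*A = A*k²)
h(O) = -2 + 6*O
X(R, x) = 14 - 42*x (X(R, x) = -7*(-2 + 6*x) = 14 - 42*x)
X(-140, Y(6, -11)) - 34*(-569) = (14 - (-462)*6²) - 34*(-569) = (14 - (-462)*36) - 1*(-19346) = (14 - 42*(-396)) + 19346 = (14 + 16632) + 19346 = 16646 + 19346 = 35992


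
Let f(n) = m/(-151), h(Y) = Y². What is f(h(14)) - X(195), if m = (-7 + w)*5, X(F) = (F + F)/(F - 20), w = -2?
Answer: -10203/5285 ≈ -1.9306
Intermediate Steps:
X(F) = 2*F/(-20 + F) (X(F) = (2*F)/(-20 + F) = 2*F/(-20 + F))
m = -45 (m = (-7 - 2)*5 = -9*5 = -45)
f(n) = 45/151 (f(n) = -45/(-151) = -45*(-1/151) = 45/151)
f(h(14)) - X(195) = 45/151 - 2*195/(-20 + 195) = 45/151 - 2*195/175 = 45/151 - 1*78/35 = 45/151 - 78/35 = -10203/5285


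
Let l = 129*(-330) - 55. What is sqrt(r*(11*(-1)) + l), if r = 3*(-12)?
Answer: 11*I*sqrt(349) ≈ 205.5*I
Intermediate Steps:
r = -36
l = -42625 (l = -42570 - 55 = -42625)
sqrt(r*(11*(-1)) + l) = sqrt(-396*(-1) - 42625) = sqrt(-36*(-11) - 42625) = sqrt(396 - 42625) = sqrt(-42229) = 11*I*sqrt(349)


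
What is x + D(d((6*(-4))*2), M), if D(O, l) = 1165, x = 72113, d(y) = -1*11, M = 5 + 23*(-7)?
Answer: 73278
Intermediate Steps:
M = -156 (M = 5 - 161 = -156)
d(y) = -11
x + D(d((6*(-4))*2), M) = 72113 + 1165 = 73278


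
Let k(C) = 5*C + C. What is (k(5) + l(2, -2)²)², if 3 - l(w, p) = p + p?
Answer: 6241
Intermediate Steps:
l(w, p) = 3 - 2*p (l(w, p) = 3 - (p + p) = 3 - 2*p)
k(C) = 6*C
(k(5) + l(2, -2)²)² = (6*5 + (3 - 2*(-2))²)² = (30 + (3 + 4)²)² = (30 + 7²)² = (30 + 49)² = 79² = 6241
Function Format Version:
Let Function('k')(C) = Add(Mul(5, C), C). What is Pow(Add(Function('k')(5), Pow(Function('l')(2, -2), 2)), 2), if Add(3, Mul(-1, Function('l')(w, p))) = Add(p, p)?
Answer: 6241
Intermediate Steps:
Function('l')(w, p) = Add(3, Mul(-2, p)) (Function('l')(w, p) = Add(3, Mul(-1, Add(p, p))) = Add(3, Mul(-1, Mul(2, p))) = Add(3, Mul(-2, p)))
Function('k')(C) = Mul(6, C)
Pow(Add(Function('k')(5), Pow(Function('l')(2, -2), 2)), 2) = Pow(Add(Mul(6, 5), Pow(Add(3, Mul(-2, -2)), 2)), 2) = Pow(Add(30, Pow(Add(3, 4), 2)), 2) = Pow(Add(30, Pow(7, 2)), 2) = Pow(Add(30, 49), 2) = Pow(79, 2) = 6241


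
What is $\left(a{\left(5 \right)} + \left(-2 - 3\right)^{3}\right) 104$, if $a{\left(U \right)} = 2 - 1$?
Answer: $-12896$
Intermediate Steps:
$a{\left(U \right)} = 1$
$\left(a{\left(5 \right)} + \left(-2 - 3\right)^{3}\right) 104 = \left(1 + \left(-2 - 3\right)^{3}\right) 104 = \left(1 + \left(-5\right)^{3}\right) 104 = \left(1 - 125\right) 104 = \left(-124\right) 104 = -12896$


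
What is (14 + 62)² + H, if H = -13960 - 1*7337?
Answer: -15521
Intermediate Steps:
H = -21297 (H = -13960 - 7337 = -21297)
(14 + 62)² + H = (14 + 62)² - 21297 = 76² - 21297 = 5776 - 21297 = -15521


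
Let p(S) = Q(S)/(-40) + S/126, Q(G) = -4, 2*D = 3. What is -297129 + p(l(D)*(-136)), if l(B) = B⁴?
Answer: -41598811/140 ≈ -2.9713e+5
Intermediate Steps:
D = 3/2 (D = (½)*3 = 3/2 ≈ 1.5000)
p(S) = ⅒ + S/126 (p(S) = -4/(-40) + S/126 = -4*(-1/40) + S*(1/126) = ⅒ + S/126)
-297129 + p(l(D)*(-136)) = -297129 + (⅒ + ((3/2)⁴*(-136))/126) = -297129 + (⅒ + ((81/16)*(-136))/126) = -297129 + (⅒ + (1/126)*(-1377/2)) = -297129 + (⅒ - 153/28) = -297129 - 751/140 = -41598811/140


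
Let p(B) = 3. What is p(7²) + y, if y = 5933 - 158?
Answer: 5778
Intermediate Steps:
y = 5775
p(7²) + y = 3 + 5775 = 5778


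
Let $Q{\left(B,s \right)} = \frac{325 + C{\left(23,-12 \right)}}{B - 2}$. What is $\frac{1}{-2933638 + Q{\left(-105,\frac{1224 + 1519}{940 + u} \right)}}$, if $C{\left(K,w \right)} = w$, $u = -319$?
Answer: $- \frac{107}{313899579} \approx -3.4087 \cdot 10^{-7}$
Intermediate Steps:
$Q{\left(B,s \right)} = \frac{313}{-2 + B}$ ($Q{\left(B,s \right)} = \frac{325 - 12}{B - 2} = \frac{313}{-2 + B}$)
$\frac{1}{-2933638 + Q{\left(-105,\frac{1224 + 1519}{940 + u} \right)}} = \frac{1}{-2933638 + \frac{313}{-2 - 105}} = \frac{1}{-2933638 + \frac{313}{-107}} = \frac{1}{-2933638 + 313 \left(- \frac{1}{107}\right)} = \frac{1}{-2933638 - \frac{313}{107}} = \frac{1}{- \frac{313899579}{107}} = - \frac{107}{313899579}$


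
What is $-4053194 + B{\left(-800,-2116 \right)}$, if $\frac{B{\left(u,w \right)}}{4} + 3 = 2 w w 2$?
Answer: $67586090$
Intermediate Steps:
$B{\left(u,w \right)} = -12 + 16 w^{2}$ ($B{\left(u,w \right)} = -12 + 4 \cdot 2 w w 2 = -12 + 4 \cdot 2 w^{2} \cdot 2 = -12 + 4 \cdot 4 w^{2} = -12 + 16 w^{2}$)
$-4053194 + B{\left(-800,-2116 \right)} = -4053194 - \left(12 - 16 \left(-2116\right)^{2}\right) = -4053194 + \left(-12 + 16 \cdot 4477456\right) = -4053194 + \left(-12 + 71639296\right) = -4053194 + 71639284 = 67586090$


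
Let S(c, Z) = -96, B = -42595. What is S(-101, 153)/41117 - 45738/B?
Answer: 268074318/250196945 ≈ 1.0715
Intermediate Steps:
S(-101, 153)/41117 - 45738/B = -96/41117 - 45738/(-42595) = -96*1/41117 - 45738*(-1/42595) = -96/41117 + 6534/6085 = 268074318/250196945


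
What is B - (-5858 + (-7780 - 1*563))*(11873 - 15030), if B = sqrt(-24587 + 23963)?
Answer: -44832557 + 4*I*sqrt(39) ≈ -4.4833e+7 + 24.98*I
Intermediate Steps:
B = 4*I*sqrt(39) (B = sqrt(-624) = 4*I*sqrt(39) ≈ 24.98*I)
B - (-5858 + (-7780 - 1*563))*(11873 - 15030) = 4*I*sqrt(39) - (-5858 + (-7780 - 1*563))*(11873 - 15030) = 4*I*sqrt(39) - (-5858 + (-7780 - 563))*(-3157) = 4*I*sqrt(39) - (-5858 - 8343)*(-3157) = 4*I*sqrt(39) - (-14201)*(-3157) = 4*I*sqrt(39) - 1*44832557 = 4*I*sqrt(39) - 44832557 = -44832557 + 4*I*sqrt(39)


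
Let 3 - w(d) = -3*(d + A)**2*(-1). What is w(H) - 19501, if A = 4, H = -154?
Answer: -86998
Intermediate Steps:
w(d) = 3 - 3*(4 + d)**2 (w(d) = 3 - (-3*(d + 4)**2)*(-1) = 3 - (-3*(4 + d)**2)*(-1) = 3 - 3*(4 + d)**2)
w(H) - 19501 = (3 - 3*(4 - 154)**2) - 19501 = (3 - 3*(-150)**2) - 19501 = (3 - 3*22500) - 19501 = (3 - 67500) - 19501 = -67497 - 19501 = -86998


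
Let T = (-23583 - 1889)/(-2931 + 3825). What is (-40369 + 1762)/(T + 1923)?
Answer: -17257329/846845 ≈ -20.378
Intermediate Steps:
T = -12736/447 (T = -25472/894 = -25472*1/894 = -12736/447 ≈ -28.492)
(-40369 + 1762)/(T + 1923) = (-40369 + 1762)/(-12736/447 + 1923) = -38607/846845/447 = -38607*447/846845 = -17257329/846845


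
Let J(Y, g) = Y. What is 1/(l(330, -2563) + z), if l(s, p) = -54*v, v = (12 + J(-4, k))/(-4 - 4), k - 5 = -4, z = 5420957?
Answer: 1/5421011 ≈ 1.8447e-7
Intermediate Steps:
k = 1 (k = 5 - 4 = 1)
v = -1 (v = (12 - 4)/(-4 - 4) = 8/(-8) = 8*(-⅛) = -1)
l(s, p) = 54 (l(s, p) = -54*(-1) = 54)
1/(l(330, -2563) + z) = 1/(54 + 5420957) = 1/5421011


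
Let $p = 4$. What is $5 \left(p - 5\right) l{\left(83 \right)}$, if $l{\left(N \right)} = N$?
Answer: $-415$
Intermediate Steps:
$5 \left(p - 5\right) l{\left(83 \right)} = 5 \left(4 - 5\right) 83 = 5 \left(-1\right) 83 = \left(-5\right) 83 = -415$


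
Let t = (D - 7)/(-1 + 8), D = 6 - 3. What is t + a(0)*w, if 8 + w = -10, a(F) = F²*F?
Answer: -4/7 ≈ -0.57143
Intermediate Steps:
D = 3
t = -4/7 (t = (3 - 7)/(-1 + 8) = -4/7 ≈ -0.57143)
a(F) = F³
w = -18 (w = -8 - 10 = -18)
t + a(0)*w = -4/7 + 0³*(-18) = -4/7 + 0*(-18) = -4/7 + 0 = -4/7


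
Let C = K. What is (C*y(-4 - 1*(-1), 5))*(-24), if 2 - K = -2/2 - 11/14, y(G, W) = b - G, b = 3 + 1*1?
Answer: -636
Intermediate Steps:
b = 4 (b = 3 + 1 = 4)
y(G, W) = 4 - G
K = 53/14 (K = 2 - (-2/2 - 11/14) = 2 - (-2*½ - 11*1/14) = 2 - (-1 - 11/14) = 2 - 1*(-25/14) = 2 + 25/14 = 53/14 ≈ 3.7857)
C = 53/14 ≈ 3.7857
(C*y(-4 - 1*(-1), 5))*(-24) = (53*(4 - (-4 - 1*(-1)))/14)*(-24) = (53*(4 - (-4 + 1))/14)*(-24) = (53*(4 - 1*(-3))/14)*(-24) = (53*(4 + 3)/14)*(-24) = ((53/14)*7)*(-24) = (53/2)*(-24) = -636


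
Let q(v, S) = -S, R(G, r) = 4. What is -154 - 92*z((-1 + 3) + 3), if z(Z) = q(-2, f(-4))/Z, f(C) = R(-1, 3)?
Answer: -402/5 ≈ -80.400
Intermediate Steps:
f(C) = 4
z(Z) = -4/Z (z(Z) = (-1*4)/Z = -4/Z)
-154 - 92*z((-1 + 3) + 3) = -154 - (-368)/((-1 + 3) + 3) = -154 - (-368)/(2 + 3) = -154 - (-368)/5 = -154 - 92*(-4/5) = -154 + 368/5 = -402/5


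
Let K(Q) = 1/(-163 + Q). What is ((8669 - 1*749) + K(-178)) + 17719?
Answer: 8742898/341 ≈ 25639.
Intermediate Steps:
((8669 - 1*749) + K(-178)) + 17719 = ((8669 - 1*749) + 1/(-163 - 178)) + 17719 = ((8669 - 749) + 1/(-341)) + 17719 = (7920 - 1/341) + 17719 = 2700719/341 + 17719 = 8742898/341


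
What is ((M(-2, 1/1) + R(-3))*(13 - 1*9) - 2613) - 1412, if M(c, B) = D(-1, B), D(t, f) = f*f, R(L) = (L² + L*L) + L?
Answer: -3961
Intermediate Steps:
R(L) = L + 2*L² (R(L) = (L² + L²) + L = 2*L² + L = L + 2*L²)
D(t, f) = f²
M(c, B) = B²
((M(-2, 1/1) + R(-3))*(13 - 1*9) - 2613) - 1412 = (((1/1)² - 3*(1 + 2*(-3)))*(13 - 1*9) - 2613) - 1412 = ((1² - 3*(1 - 6))*(13 - 9) - 2613) - 1412 = ((1 - 3*(-5))*4 - 2613) - 1412 = ((1 + 15)*4 - 2613) - 1412 = (16*4 - 2613) - 1412 = (64 - 2613) - 1412 = -2549 - 1412 = -3961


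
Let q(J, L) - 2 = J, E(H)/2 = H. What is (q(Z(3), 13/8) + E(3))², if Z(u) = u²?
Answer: 289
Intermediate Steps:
E(H) = 2*H
q(J, L) = 2 + J
(q(Z(3), 13/8) + E(3))² = ((2 + 3²) + 2*3)² = ((2 + 9) + 6)² = (11 + 6)² = 17² = 289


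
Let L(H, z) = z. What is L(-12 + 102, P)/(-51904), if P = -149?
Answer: 149/51904 ≈ 0.0028707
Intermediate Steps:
L(-12 + 102, P)/(-51904) = -149/(-51904) = -149*(-1/51904) = 149/51904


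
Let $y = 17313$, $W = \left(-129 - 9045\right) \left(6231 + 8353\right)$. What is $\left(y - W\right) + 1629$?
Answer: $133812558$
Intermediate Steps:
$W = -133793616$ ($W = \left(-9174\right) 14584 = -133793616$)
$\left(y - W\right) + 1629 = \left(17313 - -133793616\right) + 1629 = \left(17313 + 133793616\right) + 1629 = 133810929 + 1629 = 133812558$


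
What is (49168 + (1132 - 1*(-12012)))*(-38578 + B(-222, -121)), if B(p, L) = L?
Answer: -2411412088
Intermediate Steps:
(49168 + (1132 - 1*(-12012)))*(-38578 + B(-222, -121)) = (49168 + (1132 - 1*(-12012)))*(-38578 - 121) = (49168 + (1132 + 12012))*(-38699) = (49168 + 13144)*(-38699) = 62312*(-38699) = -2411412088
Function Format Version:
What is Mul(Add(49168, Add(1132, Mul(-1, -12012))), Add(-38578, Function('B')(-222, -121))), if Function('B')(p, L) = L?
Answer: -2411412088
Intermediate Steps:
Mul(Add(49168, Add(1132, Mul(-1, -12012))), Add(-38578, Function('B')(-222, -121))) = Mul(Add(49168, Add(1132, Mul(-1, -12012))), Add(-38578, -121)) = Mul(Add(49168, Add(1132, 12012)), -38699) = Mul(Add(49168, 13144), -38699) = Mul(62312, -38699) = -2411412088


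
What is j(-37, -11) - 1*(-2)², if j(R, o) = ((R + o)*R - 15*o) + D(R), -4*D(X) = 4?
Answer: 1936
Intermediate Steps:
D(X) = -1 (D(X) = -¼*4 = -1)
j(R, o) = -1 - 15*o + R*(R + o) (j(R, o) = ((R + o)*R - 15*o) - 1 = (R*(R + o) - 15*o) - 1 = (-15*o + R*(R + o)) - 1 = -1 - 15*o + R*(R + o))
j(-37, -11) - 1*(-2)² = (-1 + (-37)² - 15*(-11) - 37*(-11)) - 1*(-2)² = (-1 + 1369 + 165 + 407) - 1*4 = 1940 - 4 = 1936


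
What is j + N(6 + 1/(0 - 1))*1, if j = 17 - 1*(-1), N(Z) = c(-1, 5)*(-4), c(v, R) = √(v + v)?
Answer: 18 - 4*I*√2 ≈ 18.0 - 5.6569*I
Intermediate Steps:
c(v, R) = √2*√v (c(v, R) = √(2*v) = √2*√v)
N(Z) = -4*I*√2 (N(Z) = (√2*√(-1))*(-4) = (√2*I)*(-4) = (I*√2)*(-4) = -4*I*√2)
j = 18 (j = 17 + 1 = 18)
j + N(6 + 1/(0 - 1))*1 = 18 - 4*I*√2*1 = 18 - 4*I*√2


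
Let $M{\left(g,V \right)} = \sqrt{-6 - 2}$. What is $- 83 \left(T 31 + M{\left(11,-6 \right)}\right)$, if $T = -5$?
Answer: $12865 - 166 i \sqrt{2} \approx 12865.0 - 234.76 i$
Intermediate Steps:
$M{\left(g,V \right)} = 2 i \sqrt{2}$ ($M{\left(g,V \right)} = \sqrt{-8} = 2 i \sqrt{2}$)
$- 83 \left(T 31 + M{\left(11,-6 \right)}\right) = - 83 \left(\left(-5\right) 31 + 2 i \sqrt{2}\right) = - 83 \left(-155 + 2 i \sqrt{2}\right) = 12865 - 166 i \sqrt{2}$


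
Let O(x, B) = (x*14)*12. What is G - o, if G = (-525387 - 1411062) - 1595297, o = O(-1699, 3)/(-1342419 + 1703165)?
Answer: -637031478542/180373 ≈ -3.5317e+6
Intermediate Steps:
O(x, B) = 168*x (O(x, B) = (14*x)*12 = 168*x)
o = -142716/180373 (o = (168*(-1699))/(-1342419 + 1703165) = -285432/360746 = -285432*1/360746 = -142716/180373 ≈ -0.79123)
G = -3531746 (G = -1936449 - 1595297 = -3531746)
G - o = -3531746 - 1*(-142716/180373) = -3531746 + 142716/180373 = -637031478542/180373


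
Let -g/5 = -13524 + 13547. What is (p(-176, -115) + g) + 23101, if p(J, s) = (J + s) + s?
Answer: 22580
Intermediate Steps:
p(J, s) = J + 2*s
g = -115 (g = -5*(-13524 + 13547) = -5*23 = -115)
(p(-176, -115) + g) + 23101 = ((-176 + 2*(-115)) - 115) + 23101 = ((-176 - 230) - 115) + 23101 = (-406 - 115) + 23101 = -521 + 23101 = 22580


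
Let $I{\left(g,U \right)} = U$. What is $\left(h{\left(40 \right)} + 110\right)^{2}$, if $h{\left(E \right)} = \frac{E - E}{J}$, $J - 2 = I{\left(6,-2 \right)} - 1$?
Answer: $12100$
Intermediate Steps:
$J = -1$ ($J = 2 - 3 = -1$)
$h{\left(E \right)} = 0$ ($h{\left(E \right)} = \frac{E - E}{-1} = 0 \left(-1\right) = 0$)
$\left(h{\left(40 \right)} + 110\right)^{2} = \left(0 + 110\right)^{2} = 110^{2} = 12100$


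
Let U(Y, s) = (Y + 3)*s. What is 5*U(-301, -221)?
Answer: 329290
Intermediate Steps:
U(Y, s) = s*(3 + Y) (U(Y, s) = (3 + Y)*s = s*(3 + Y))
5*U(-301, -221) = 5*(-221*(3 - 301)) = 5*(-221*(-298)) = 5*65858 = 329290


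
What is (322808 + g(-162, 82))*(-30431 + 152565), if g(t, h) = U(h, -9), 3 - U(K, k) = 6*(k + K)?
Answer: 39372703982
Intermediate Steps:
U(K, k) = 3 - 6*K - 6*k (U(K, k) = 3 - 6*(k + K) = 3 - 6*(K + k) = 3 - (6*K + 6*k) = 3 + (-6*K - 6*k) = 3 - 6*K - 6*k)
g(t, h) = 57 - 6*h (g(t, h) = 3 - 6*h - 6*(-9) = 3 - 6*h + 54 = 57 - 6*h)
(322808 + g(-162, 82))*(-30431 + 152565) = (322808 + (57 - 6*82))*(-30431 + 152565) = (322808 + (57 - 492))*122134 = (322808 - 435)*122134 = 322373*122134 = 39372703982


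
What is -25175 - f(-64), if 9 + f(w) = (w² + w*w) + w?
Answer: -33294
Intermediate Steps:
f(w) = -9 + w + 2*w² (f(w) = -9 + ((w² + w*w) + w) = -9 + ((w² + w²) + w) = -9 + (2*w² + w) = -9 + (w + 2*w²) = -9 + w + 2*w²)
-25175 - f(-64) = -25175 - (-9 - 64 + 2*(-64)²) = -25175 - (-9 - 64 + 2*4096) = -25175 - (-9 - 64 + 8192) = -25175 - 1*8119 = -25175 - 8119 = -33294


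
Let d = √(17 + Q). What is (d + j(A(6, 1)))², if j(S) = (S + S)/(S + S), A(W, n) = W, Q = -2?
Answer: (1 + √15)² ≈ 23.746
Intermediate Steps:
j(S) = 1 (j(S) = (2*S)/((2*S)) = (2*S)*(1/(2*S)) = 1)
d = √15 (d = √(17 - 2) = √15 ≈ 3.8730)
(d + j(A(6, 1)))² = (√15 + 1)² = (1 + √15)²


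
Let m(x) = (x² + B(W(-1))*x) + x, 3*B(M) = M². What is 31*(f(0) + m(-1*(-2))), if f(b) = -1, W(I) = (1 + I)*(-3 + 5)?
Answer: 155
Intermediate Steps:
W(I) = 2 + 2*I (W(I) = (1 + I)*2 = 2 + 2*I)
B(M) = M²/3
m(x) = x + x² (m(x) = (x² + ((2 + 2*(-1))²/3)*x) + x = (x² + ((2 - 2)²/3)*x) + x = (x² + ((⅓)*0²)*x) + x = (x² + ((⅓)*0)*x) + x = (x² + 0*x) + x = (x² + 0) + x = x² + x = x + x²)
31*(f(0) + m(-1*(-2))) = 31*(-1 + (-1*(-2))*(1 - 1*(-2))) = 31*(-1 + 2*(1 + 2)) = 31*(-1 + 2*3) = 31*(-1 + 6) = 31*5 = 155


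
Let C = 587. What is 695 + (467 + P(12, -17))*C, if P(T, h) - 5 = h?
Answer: 267780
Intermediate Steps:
P(T, h) = 5 + h
695 + (467 + P(12, -17))*C = 695 + (467 + (5 - 17))*587 = 695 + (467 - 12)*587 = 695 + 455*587 = 695 + 267085 = 267780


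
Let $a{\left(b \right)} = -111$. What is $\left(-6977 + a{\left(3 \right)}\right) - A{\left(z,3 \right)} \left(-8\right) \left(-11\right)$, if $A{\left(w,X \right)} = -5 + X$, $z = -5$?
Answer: $-6912$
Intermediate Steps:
$\left(-6977 + a{\left(3 \right)}\right) - A{\left(z,3 \right)} \left(-8\right) \left(-11\right) = \left(-6977 - 111\right) - \left(-5 + 3\right) \left(-8\right) \left(-11\right) = -7088 - \left(-2\right) \left(-8\right) \left(-11\right) = -7088 - 16 \left(-11\right) = -7088 - -176 = -7088 + 176 = -6912$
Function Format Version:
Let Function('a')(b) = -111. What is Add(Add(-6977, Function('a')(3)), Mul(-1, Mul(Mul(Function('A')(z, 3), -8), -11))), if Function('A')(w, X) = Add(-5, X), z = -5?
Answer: -6912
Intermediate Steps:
Add(Add(-6977, Function('a')(3)), Mul(-1, Mul(Mul(Function('A')(z, 3), -8), -11))) = Add(Add(-6977, -111), Mul(-1, Mul(Mul(Add(-5, 3), -8), -11))) = Add(-7088, Mul(-1, Mul(Mul(-2, -8), -11))) = Add(-7088, Mul(-1, Mul(16, -11))) = Add(-7088, Mul(-1, -176)) = Add(-7088, 176) = -6912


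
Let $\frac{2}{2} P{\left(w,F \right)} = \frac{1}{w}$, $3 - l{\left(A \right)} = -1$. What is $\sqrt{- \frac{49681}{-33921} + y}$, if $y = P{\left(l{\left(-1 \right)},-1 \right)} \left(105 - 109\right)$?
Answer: $\frac{4 \sqrt{3712465}}{11307} \approx 0.68162$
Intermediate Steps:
$l{\left(A \right)} = 4$ ($l{\left(A \right)} = 3 - -1 = 3 + 1 = 4$)
$P{\left(w,F \right)} = \frac{1}{w}$
$y = -1$ ($y = \frac{105 - 109}{4} = \frac{1}{4} \left(-4\right) = -1$)
$\sqrt{- \frac{49681}{-33921} + y} = \sqrt{- \frac{49681}{-33921} - 1} = \sqrt{\left(-49681\right) \left(- \frac{1}{33921}\right) - 1} = \sqrt{\frac{49681}{33921} - 1} = \sqrt{\frac{15760}{33921}} = \frac{4 \sqrt{3712465}}{11307}$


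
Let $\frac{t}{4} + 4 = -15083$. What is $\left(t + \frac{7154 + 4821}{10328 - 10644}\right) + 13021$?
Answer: $- \frac{14967307}{316} \approx -47365.0$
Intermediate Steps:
$t = -60348$ ($t = -16 + 4 \left(-15083\right) = -16 - 60332 = -60348$)
$\left(t + \frac{7154 + 4821}{10328 - 10644}\right) + 13021 = \left(-60348 + \frac{7154 + 4821}{10328 - 10644}\right) + 13021 = \left(-60348 + \frac{11975}{-316}\right) + 13021 = \left(-60348 + 11975 \left(- \frac{1}{316}\right)\right) + 13021 = \left(-60348 - \frac{11975}{316}\right) + 13021 = - \frac{19081943}{316} + 13021 = - \frac{14967307}{316}$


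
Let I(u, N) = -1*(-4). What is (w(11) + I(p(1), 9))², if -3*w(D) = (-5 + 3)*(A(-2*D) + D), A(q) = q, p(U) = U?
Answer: 100/9 ≈ 11.111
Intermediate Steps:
I(u, N) = 4
w(D) = -2*D/3 (w(D) = -(-5 + 3)*(-2*D + D)/3 = -(-2)*(-D)/3 = -2*D/3)
(w(11) + I(p(1), 9))² = (-⅔*11 + 4)² = (-22/3 + 4)² = (-10/3)² = 100/9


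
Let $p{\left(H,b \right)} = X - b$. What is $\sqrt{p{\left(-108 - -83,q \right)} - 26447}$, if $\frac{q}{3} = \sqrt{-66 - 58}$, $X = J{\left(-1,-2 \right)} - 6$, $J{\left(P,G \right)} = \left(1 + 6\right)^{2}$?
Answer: $\sqrt{-26404 - 6 i \sqrt{31}} \approx 0.103 - 162.49 i$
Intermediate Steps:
$J{\left(P,G \right)} = 49$ ($J{\left(P,G \right)} = 7^{2} = 49$)
$X = 43$ ($X = 49 - 6 = 43$)
$q = 6 i \sqrt{31}$ ($q = 3 \sqrt{-66 - 58} = 3 \sqrt{-124} = 3 \cdot 2 i \sqrt{31} = 6 i \sqrt{31} \approx 33.407 i$)
$p{\left(H,b \right)} = 43 - b$
$\sqrt{p{\left(-108 - -83,q \right)} - 26447} = \sqrt{\left(43 - 6 i \sqrt{31}\right) - 26447} = \sqrt{-26404 - 6 i \sqrt{31}}$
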